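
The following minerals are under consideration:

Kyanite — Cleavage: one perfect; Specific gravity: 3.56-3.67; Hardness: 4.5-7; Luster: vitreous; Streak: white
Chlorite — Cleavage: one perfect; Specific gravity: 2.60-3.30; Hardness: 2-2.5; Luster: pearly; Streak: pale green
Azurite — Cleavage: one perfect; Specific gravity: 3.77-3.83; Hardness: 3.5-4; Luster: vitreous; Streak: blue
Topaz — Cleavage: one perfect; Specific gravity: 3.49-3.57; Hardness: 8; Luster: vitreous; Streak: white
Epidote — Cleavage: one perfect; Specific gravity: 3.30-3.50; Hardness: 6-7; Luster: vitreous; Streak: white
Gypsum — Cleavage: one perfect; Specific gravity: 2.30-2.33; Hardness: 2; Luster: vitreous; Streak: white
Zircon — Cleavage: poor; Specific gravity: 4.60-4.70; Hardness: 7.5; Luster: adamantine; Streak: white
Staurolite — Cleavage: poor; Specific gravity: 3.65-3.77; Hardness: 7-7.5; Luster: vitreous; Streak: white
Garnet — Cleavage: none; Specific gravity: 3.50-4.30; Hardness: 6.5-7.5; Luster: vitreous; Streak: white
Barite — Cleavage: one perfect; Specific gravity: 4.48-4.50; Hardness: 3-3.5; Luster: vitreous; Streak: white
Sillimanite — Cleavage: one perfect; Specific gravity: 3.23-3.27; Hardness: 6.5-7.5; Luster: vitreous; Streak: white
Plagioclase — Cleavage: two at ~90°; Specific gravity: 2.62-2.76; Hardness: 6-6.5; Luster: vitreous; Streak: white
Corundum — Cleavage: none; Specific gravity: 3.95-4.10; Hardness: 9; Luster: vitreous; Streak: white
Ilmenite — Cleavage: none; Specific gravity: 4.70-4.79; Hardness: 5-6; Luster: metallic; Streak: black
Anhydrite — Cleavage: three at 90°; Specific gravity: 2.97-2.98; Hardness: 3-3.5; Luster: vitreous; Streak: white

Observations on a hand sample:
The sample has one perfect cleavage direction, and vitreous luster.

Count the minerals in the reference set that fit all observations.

7

One perfect cleavage direction: only Kyanite, Chlorite, Azurite, Topaz, Epidote, Gypsum, Barite, Sillimanite remain.
Vitreous luster eliminates Chlorite.
Remaining candidates: Azurite, Barite, Epidote, Gypsum, Kyanite, Sillimanite, Topaz.
That is 7 minerals.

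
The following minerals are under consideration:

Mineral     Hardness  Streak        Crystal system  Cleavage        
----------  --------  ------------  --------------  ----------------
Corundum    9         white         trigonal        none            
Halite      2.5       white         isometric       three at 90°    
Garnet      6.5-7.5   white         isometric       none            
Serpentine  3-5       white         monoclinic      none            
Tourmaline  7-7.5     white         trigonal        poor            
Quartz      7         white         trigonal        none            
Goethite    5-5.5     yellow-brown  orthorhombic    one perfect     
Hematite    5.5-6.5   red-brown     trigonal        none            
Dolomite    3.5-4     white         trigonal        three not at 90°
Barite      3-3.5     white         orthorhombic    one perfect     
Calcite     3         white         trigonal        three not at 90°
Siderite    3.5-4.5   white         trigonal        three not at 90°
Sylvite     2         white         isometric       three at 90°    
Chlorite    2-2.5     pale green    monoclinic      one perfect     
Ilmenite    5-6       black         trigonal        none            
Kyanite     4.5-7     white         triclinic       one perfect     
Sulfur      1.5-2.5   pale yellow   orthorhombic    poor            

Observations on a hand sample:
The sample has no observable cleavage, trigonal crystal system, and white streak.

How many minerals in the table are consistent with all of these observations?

2

No observable cleavage: leaves Corundum, Garnet, Serpentine, Quartz, Hematite, Ilmenite.
Trigonal crystal system rules out Garnet, Serpentine.
White streak eliminates Hematite, Ilmenite.
Remaining candidates: Corundum, Quartz.
That is 2 minerals.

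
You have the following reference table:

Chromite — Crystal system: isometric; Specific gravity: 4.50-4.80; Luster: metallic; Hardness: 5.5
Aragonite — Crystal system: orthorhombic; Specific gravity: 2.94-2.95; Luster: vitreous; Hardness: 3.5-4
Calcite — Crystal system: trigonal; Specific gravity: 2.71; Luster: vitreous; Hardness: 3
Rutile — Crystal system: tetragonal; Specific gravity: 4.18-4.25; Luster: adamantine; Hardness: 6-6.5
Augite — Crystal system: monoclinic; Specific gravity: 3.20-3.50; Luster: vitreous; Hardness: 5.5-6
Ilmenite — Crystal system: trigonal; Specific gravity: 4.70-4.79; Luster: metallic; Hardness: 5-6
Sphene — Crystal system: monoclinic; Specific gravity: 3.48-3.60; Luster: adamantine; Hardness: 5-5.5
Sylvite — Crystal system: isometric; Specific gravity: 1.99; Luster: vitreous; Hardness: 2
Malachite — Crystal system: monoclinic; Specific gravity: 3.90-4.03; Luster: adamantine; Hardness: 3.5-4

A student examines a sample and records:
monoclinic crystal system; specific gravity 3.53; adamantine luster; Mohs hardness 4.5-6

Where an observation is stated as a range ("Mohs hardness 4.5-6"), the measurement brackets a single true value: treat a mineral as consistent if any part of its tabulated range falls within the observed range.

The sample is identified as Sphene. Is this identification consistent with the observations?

Yes

Monoclinic crystal system — is consistent with Sphene (monoclinic system).
Specific gravity 3.53 — is consistent with Sphene (SG 3.48-3.60).
Adamantine luster — is consistent with Sphene (adamantine luster).
Mohs hardness 4.5-6 — is consistent with Sphene (hardness 5-5.5).
All observations are consistent with the tabulated values for Sphene.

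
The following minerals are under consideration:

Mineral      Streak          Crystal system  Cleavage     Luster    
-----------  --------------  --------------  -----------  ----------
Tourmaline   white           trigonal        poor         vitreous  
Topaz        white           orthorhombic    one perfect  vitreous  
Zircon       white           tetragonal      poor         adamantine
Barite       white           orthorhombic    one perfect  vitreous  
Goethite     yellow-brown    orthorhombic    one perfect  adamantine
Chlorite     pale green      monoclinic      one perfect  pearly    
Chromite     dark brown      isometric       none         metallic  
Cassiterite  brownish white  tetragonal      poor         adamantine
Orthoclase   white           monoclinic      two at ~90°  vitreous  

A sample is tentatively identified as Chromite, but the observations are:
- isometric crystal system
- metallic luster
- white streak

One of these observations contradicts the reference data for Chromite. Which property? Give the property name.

Isometric crystal system: Chromite has isometric system — consistent.
Metallic luster: Chromite has metallic luster — consistent.
White streak: Chromite has dark brown streak — inconsistent.
Everything matches except the streak.

streak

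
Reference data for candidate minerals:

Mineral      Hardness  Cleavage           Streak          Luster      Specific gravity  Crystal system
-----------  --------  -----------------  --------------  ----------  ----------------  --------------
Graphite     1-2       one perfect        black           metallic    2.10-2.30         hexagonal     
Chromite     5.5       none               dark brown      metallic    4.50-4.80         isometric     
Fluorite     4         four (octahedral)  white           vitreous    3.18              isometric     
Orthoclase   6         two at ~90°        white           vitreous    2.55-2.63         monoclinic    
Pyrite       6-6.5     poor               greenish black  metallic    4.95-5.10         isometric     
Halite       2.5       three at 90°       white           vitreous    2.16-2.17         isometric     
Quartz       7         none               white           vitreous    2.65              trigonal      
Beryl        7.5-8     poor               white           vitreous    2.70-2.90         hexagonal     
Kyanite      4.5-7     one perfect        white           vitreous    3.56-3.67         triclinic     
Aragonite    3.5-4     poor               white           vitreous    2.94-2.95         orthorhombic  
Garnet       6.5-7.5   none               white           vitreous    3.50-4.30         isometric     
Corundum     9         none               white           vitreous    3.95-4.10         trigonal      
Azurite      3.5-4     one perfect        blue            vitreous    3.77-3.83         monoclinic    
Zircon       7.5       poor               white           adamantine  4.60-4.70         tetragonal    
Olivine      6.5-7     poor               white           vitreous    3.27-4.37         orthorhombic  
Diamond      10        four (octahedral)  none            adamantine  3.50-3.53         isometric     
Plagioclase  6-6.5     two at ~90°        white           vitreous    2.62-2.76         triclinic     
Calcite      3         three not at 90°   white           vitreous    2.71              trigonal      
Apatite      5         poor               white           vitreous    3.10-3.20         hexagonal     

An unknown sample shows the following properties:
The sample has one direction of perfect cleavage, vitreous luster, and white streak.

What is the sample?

One direction of perfect cleavage: only Graphite, Kyanite, Azurite remain.
Vitreous luster excludes Graphite.
White streak excludes Azurite.
The only mineral consistent with every observation is Kyanite.

Kyanite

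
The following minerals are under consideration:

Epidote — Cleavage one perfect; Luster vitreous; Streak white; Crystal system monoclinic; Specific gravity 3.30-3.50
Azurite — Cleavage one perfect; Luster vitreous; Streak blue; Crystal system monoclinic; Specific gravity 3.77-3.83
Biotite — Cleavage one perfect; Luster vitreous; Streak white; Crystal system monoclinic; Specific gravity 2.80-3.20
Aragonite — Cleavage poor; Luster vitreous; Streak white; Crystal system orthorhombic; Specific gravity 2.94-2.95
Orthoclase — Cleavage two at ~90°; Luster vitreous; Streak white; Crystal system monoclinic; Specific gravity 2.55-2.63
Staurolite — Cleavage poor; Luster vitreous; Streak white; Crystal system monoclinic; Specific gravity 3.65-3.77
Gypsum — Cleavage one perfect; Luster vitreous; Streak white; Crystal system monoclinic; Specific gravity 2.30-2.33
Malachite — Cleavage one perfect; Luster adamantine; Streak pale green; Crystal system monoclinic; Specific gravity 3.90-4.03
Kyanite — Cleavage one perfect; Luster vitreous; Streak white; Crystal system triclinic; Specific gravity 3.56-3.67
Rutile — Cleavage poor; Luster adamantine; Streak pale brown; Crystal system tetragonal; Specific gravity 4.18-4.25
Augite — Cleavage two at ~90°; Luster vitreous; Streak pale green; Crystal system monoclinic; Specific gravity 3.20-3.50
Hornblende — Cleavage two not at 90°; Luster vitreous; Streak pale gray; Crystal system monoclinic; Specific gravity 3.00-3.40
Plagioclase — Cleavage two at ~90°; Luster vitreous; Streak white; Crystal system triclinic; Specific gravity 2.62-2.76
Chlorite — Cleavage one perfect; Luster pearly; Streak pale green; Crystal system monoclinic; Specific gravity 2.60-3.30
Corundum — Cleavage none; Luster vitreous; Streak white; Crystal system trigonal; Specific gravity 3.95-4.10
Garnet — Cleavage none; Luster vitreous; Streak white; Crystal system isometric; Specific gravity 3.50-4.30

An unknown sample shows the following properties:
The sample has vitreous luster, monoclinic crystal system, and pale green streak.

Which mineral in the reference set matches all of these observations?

Vitreous luster excludes Malachite, Rutile, Chlorite.
Monoclinic crystal system rules out Aragonite, Kyanite, Plagioclase, Corundum, Garnet.
Pale green streak — leaves Augite.
Only Augite satisfies all observations.

Augite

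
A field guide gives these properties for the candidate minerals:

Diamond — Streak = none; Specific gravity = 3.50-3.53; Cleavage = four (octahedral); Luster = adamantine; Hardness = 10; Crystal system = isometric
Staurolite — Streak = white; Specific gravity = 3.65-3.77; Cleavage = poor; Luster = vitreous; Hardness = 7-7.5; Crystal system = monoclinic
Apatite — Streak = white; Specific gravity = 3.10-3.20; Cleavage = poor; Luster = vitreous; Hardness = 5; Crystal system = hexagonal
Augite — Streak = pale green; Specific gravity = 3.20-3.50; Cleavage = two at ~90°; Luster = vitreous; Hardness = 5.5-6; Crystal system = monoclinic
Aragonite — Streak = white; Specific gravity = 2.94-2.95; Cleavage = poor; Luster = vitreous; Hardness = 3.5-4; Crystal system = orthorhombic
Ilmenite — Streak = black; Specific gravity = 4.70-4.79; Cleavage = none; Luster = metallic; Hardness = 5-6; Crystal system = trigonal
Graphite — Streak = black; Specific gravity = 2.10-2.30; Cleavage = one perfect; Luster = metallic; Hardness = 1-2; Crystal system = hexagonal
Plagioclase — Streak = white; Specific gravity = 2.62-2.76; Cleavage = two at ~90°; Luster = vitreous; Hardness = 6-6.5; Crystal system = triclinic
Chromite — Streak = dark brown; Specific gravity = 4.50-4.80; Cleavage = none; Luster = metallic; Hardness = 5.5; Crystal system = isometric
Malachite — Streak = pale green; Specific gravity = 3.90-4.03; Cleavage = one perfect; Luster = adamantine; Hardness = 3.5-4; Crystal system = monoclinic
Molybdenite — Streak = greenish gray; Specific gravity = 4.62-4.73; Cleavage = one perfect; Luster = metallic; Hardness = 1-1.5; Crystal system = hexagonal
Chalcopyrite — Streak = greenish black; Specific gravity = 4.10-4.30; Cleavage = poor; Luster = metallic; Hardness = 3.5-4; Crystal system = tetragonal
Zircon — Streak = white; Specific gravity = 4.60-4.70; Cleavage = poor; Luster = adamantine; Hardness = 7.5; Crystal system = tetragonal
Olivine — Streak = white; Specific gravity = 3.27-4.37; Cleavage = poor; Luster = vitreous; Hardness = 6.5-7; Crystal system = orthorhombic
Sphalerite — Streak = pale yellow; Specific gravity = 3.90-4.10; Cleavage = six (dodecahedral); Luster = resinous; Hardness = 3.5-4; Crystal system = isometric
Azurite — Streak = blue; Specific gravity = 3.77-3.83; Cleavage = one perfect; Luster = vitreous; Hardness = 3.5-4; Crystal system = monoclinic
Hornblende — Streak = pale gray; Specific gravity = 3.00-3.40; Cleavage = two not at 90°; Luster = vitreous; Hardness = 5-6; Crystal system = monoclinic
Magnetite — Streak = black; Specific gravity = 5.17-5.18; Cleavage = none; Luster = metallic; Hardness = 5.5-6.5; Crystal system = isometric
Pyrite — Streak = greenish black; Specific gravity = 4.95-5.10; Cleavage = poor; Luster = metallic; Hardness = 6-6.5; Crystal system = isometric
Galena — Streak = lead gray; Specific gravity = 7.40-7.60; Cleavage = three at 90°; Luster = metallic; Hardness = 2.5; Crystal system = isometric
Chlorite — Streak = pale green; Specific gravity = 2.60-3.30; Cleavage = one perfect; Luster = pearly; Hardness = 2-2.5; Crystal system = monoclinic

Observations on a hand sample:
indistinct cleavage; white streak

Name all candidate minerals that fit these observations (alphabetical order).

Apatite, Aragonite, Olivine, Staurolite, Zircon

Indistinct cleavage: leaves Staurolite, Apatite, Aragonite, Chalcopyrite, Zircon, Olivine, Pyrite.
White streak eliminates Chalcopyrite, Pyrite.
Remaining candidates: Apatite, Aragonite, Olivine, Staurolite, Zircon.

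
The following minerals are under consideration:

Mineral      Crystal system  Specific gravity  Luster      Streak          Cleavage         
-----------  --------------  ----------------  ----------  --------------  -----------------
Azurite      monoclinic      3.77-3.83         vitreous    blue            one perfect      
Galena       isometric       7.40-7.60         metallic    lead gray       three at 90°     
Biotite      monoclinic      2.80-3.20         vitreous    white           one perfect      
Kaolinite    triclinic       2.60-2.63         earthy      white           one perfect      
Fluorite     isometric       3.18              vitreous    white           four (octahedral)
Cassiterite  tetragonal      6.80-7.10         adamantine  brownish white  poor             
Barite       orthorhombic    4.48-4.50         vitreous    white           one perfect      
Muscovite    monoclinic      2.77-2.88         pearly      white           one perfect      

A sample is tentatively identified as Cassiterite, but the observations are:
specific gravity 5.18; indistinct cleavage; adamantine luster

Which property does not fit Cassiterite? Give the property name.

Specific gravity 5.18: Cassiterite has SG 6.80-7.10 — inconsistent.
Indistinct cleavage: Cassiterite has cleavage poor — matches.
Adamantine luster: Cassiterite has adamantine luster — matches.
Everything matches except the specific gravity.

specific gravity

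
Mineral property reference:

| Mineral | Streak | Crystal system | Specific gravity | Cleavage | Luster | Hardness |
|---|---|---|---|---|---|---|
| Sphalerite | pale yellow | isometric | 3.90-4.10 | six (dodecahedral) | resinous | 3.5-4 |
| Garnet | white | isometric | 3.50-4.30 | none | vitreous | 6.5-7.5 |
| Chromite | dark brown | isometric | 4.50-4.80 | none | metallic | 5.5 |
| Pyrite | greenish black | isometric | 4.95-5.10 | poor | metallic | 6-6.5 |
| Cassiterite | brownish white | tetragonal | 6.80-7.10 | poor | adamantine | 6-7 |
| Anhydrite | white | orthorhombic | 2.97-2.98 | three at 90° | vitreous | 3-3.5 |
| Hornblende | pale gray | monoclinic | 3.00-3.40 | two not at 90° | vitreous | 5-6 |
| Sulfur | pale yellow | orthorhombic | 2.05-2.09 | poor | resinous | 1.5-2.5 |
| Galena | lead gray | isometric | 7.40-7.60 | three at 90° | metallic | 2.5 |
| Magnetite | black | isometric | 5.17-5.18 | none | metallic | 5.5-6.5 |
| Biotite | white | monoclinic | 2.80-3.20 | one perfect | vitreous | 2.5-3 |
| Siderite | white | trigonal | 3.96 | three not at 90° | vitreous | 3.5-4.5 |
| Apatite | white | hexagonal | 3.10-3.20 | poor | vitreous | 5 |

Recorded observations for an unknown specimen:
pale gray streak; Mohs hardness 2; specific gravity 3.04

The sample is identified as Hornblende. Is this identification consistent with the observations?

Pale gray streak — consistent with Hornblende (pale gray streak).
Mohs hardness 2 — Hornblende has hardness 5-6; which does not match.
Specific gravity 3.04 — consistent with Hornblende (SG 3.00-3.40).
Hornblende is excluded by the hardness.

Inconsistent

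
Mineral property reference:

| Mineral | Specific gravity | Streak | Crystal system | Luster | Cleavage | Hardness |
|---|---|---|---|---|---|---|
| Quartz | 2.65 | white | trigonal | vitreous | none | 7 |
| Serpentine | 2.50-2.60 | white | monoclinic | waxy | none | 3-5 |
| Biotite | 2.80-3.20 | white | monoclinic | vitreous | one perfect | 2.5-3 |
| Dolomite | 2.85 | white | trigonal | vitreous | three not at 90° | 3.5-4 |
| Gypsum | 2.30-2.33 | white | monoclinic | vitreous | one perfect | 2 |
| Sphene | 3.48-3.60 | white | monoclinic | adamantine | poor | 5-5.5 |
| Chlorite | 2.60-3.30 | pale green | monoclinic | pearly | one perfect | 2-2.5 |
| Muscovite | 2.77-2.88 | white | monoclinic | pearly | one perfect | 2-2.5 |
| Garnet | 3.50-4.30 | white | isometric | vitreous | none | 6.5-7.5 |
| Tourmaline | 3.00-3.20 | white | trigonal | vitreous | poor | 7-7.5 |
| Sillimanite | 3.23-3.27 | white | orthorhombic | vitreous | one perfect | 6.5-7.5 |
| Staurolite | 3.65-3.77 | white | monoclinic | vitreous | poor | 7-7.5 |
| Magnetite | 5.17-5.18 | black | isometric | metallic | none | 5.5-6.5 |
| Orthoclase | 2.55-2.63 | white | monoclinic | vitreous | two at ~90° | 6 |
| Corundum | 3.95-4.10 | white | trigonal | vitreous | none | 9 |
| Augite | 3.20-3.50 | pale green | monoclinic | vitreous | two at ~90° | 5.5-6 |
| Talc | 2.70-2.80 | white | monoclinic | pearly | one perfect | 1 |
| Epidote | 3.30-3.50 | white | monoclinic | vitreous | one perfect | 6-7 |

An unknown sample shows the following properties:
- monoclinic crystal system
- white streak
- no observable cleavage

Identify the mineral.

Monoclinic crystal system — Serpentine, Biotite, Gypsum, Sphene, Chlorite, Muscovite, Staurolite, Orthoclase, Augite, Talc, Epidote remain.
White streak eliminates Chlorite, Augite.
No observable cleavage — Serpentine remains.
The only mineral consistent with every observation is Serpentine.

Serpentine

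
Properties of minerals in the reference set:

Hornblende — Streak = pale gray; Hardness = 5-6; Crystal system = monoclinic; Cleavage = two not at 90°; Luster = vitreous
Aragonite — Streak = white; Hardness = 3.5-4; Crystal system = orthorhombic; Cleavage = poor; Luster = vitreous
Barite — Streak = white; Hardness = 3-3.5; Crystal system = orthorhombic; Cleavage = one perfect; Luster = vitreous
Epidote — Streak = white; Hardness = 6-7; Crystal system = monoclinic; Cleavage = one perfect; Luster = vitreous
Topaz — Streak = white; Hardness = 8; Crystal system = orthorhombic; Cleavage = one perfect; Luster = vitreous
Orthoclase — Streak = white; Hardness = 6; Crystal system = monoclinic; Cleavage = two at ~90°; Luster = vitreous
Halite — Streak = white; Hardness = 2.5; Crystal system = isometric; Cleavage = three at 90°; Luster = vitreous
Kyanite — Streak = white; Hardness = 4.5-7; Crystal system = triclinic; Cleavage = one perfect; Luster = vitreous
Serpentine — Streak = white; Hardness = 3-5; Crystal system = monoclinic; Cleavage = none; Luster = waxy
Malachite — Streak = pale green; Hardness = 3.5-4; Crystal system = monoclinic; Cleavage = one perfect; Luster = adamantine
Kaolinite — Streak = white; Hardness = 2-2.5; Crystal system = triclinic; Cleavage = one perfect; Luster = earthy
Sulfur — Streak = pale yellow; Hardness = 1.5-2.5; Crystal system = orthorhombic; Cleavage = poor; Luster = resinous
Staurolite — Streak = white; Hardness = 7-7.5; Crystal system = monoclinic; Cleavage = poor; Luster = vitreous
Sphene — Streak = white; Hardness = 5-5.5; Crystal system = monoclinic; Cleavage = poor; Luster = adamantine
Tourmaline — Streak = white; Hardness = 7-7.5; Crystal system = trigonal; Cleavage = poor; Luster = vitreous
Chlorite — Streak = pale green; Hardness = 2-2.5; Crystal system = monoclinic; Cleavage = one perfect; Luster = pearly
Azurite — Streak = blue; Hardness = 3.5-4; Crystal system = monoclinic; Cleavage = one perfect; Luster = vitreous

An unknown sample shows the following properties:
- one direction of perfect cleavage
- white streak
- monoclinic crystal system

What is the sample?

Epidote

One direction of perfect cleavage: Barite, Epidote, Topaz, Kyanite, Malachite, Kaolinite, Chlorite, Azurite remain.
White streak rules out Malachite, Chlorite, Azurite.
Monoclinic crystal system: leaves Epidote.
Epidote is the sole remaining match.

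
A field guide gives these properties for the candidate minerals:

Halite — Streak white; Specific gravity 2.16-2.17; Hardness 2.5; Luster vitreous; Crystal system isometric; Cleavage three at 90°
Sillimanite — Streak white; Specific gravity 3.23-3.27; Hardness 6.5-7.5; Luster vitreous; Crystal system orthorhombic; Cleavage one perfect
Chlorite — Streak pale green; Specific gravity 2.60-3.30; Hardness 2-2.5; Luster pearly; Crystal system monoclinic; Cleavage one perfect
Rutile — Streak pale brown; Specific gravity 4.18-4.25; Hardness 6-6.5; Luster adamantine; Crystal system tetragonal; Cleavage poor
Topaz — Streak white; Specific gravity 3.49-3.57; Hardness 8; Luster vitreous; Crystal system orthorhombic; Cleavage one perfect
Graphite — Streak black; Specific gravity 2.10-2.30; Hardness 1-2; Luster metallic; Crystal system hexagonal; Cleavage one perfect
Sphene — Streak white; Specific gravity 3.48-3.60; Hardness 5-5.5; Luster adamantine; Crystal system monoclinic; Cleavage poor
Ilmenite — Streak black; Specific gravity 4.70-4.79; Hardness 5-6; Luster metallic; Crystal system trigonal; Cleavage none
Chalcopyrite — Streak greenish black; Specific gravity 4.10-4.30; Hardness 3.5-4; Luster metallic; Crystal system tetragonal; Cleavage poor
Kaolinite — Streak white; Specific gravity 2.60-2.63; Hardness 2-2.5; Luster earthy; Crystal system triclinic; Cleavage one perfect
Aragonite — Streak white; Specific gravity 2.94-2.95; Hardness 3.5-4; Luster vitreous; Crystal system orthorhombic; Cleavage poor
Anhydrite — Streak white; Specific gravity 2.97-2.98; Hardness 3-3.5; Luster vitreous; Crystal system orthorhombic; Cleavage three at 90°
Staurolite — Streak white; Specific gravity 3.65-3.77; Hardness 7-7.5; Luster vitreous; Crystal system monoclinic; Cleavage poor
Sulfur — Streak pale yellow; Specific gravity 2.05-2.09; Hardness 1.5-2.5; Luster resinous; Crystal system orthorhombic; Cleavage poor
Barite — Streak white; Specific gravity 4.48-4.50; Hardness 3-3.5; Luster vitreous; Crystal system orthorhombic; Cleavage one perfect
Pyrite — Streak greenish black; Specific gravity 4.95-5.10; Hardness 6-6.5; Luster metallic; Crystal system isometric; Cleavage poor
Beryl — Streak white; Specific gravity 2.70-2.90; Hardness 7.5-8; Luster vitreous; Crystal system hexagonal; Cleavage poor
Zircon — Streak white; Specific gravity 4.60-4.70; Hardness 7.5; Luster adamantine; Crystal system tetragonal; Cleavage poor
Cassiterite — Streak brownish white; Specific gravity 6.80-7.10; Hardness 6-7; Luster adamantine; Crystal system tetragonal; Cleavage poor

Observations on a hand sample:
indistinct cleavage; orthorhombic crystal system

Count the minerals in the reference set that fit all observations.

Indistinct cleavage — only Rutile, Sphene, Chalcopyrite, Aragonite, Staurolite, Sulfur, Pyrite, Beryl, Zircon, Cassiterite remain.
Orthorhombic crystal system — only Aragonite, Sulfur remain.
Remaining candidates: Aragonite, Sulfur.
That is 2 minerals.

2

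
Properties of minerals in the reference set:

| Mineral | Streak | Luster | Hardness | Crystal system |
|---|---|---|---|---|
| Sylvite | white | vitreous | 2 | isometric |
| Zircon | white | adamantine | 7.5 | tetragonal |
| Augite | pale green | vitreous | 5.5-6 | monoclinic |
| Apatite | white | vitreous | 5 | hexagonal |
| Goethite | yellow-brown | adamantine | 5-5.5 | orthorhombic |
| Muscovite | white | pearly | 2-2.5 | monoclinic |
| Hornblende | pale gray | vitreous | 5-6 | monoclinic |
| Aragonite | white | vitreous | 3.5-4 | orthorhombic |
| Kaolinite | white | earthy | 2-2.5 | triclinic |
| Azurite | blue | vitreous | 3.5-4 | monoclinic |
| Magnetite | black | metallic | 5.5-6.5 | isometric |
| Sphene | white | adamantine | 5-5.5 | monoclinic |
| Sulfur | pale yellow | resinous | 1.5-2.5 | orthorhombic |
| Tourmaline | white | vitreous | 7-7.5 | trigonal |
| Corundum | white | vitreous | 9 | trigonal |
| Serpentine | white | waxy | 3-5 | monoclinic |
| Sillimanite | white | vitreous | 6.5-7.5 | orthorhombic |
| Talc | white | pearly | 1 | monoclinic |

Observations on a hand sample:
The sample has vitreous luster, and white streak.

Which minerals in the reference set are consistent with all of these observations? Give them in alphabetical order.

Apatite, Aragonite, Corundum, Sillimanite, Sylvite, Tourmaline

Vitreous luster — leaves Sylvite, Augite, Apatite, Hornblende, Aragonite, Azurite, Tourmaline, Corundum, Sillimanite.
White streak is inconsistent with Augite, Hornblende, Azurite.
Consistent with every observation: Apatite, Aragonite, Corundum, Sillimanite, Sylvite, Tourmaline.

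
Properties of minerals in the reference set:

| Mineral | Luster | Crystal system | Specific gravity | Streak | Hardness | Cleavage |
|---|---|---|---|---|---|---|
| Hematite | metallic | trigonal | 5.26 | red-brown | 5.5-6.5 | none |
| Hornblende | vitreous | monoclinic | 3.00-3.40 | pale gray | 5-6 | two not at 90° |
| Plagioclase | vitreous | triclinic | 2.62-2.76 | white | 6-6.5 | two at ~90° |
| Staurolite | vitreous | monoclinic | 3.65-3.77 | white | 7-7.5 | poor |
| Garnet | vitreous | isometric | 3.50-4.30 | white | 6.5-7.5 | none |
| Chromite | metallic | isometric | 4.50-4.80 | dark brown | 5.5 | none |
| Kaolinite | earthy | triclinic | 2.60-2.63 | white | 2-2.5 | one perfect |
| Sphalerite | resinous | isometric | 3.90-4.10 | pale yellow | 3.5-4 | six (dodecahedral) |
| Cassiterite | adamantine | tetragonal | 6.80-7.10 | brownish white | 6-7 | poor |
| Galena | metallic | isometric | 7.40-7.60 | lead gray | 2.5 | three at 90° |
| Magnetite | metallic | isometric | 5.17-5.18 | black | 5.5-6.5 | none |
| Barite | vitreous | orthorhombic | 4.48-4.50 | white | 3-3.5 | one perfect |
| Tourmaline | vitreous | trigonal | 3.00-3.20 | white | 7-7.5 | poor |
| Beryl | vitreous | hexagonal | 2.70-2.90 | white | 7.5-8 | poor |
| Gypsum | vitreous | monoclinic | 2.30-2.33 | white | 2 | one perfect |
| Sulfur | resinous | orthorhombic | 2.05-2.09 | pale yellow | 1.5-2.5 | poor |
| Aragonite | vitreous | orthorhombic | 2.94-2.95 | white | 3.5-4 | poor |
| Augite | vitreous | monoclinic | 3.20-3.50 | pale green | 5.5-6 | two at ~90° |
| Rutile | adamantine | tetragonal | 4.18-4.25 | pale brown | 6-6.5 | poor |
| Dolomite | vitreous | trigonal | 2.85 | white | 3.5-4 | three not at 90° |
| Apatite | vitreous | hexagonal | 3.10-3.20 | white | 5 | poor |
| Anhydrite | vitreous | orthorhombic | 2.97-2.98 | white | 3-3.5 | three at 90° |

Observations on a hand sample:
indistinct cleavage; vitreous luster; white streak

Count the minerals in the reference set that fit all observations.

5

Indistinct cleavage — leaves Staurolite, Cassiterite, Tourmaline, Beryl, Sulfur, Aragonite, Rutile, Apatite.
Vitreous luster excludes Cassiterite, Sulfur, Rutile.
White streak — consistent with all remaining minerals.
Consistent with every observation: Apatite, Aragonite, Beryl, Staurolite, Tourmaline.
That is 5 minerals.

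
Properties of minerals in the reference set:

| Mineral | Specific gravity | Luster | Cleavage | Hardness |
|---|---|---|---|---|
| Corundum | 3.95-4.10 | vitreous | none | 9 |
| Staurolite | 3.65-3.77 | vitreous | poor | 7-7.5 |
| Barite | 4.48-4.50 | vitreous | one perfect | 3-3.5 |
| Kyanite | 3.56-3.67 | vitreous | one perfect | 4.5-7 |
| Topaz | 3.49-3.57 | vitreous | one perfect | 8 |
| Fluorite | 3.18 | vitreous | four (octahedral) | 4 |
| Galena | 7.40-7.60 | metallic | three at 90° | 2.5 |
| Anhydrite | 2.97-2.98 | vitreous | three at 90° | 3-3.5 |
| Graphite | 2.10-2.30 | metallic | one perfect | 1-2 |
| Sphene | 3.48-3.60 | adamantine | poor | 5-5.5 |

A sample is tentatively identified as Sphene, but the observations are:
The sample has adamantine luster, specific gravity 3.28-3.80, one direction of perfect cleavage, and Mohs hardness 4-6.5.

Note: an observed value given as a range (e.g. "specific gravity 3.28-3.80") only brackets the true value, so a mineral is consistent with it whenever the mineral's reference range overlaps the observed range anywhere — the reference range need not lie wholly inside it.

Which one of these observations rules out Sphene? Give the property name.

cleavage

Adamantine luster: Sphene has adamantine luster — consistent.
Specific gravity 3.28-3.80: Sphene has SG 3.48-3.60 — consistent.
One direction of perfect cleavage: Sphene has cleavage poor — inconsistent.
Mohs hardness 4-6.5: Sphene has hardness 5-5.5 — consistent.
The cleavage is the one property that does not fit.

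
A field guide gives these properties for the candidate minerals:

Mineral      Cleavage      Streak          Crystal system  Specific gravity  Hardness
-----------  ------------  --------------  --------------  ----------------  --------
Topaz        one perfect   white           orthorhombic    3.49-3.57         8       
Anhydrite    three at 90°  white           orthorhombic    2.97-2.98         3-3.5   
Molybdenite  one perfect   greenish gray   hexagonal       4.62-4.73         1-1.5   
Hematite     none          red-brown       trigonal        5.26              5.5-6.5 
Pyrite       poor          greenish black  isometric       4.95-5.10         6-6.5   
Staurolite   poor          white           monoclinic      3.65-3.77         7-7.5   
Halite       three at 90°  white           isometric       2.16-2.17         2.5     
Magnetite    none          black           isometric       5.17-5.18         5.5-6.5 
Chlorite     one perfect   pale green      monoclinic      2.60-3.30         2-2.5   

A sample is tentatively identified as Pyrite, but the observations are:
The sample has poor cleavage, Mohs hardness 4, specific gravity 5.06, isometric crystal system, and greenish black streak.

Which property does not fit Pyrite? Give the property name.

hardness

Poor cleavage: Pyrite has cleavage poor — matches.
Mohs hardness 4: Pyrite has hardness 6-6.5 — outside the reference range.
Specific gravity 5.06: Pyrite has SG 4.95-5.10 — matches.
Isometric crystal system: Pyrite has isometric system — matches.
Greenish black streak: Pyrite has greenish black streak — matches.
Everything matches except the hardness.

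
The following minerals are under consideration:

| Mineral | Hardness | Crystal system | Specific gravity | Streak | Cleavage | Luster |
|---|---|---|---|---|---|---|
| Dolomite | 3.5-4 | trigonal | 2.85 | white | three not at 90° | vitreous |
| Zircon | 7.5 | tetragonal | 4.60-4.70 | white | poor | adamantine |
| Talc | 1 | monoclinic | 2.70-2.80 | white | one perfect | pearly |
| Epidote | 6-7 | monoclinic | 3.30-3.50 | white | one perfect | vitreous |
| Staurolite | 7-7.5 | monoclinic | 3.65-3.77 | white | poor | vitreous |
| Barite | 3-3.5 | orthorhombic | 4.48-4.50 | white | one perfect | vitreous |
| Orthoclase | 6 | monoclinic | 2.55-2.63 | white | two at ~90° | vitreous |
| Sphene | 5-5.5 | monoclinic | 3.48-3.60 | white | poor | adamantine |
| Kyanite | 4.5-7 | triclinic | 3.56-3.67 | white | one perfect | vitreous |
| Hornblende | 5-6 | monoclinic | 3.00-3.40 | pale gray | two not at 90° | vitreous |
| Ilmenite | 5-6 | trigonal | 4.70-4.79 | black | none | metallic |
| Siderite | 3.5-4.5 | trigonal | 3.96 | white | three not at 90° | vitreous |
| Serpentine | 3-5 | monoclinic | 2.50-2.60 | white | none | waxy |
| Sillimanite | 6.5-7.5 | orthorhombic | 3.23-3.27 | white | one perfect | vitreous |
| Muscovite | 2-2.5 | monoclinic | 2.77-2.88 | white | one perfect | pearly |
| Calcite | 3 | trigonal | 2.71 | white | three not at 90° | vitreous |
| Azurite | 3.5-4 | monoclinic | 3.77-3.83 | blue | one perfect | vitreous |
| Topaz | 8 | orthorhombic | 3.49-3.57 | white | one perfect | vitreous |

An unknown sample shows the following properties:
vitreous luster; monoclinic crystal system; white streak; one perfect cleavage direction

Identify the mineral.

Epidote

Vitreous luster eliminates Zircon, Talc, Sphene, Ilmenite, Serpentine, Muscovite.
Monoclinic crystal system — narrows the field to Epidote, Staurolite, Orthoclase, Hornblende, Azurite.
White streak excludes Hornblende, Azurite.
One perfect cleavage direction — narrows the field to Epidote.
Only Epidote satisfies all observations.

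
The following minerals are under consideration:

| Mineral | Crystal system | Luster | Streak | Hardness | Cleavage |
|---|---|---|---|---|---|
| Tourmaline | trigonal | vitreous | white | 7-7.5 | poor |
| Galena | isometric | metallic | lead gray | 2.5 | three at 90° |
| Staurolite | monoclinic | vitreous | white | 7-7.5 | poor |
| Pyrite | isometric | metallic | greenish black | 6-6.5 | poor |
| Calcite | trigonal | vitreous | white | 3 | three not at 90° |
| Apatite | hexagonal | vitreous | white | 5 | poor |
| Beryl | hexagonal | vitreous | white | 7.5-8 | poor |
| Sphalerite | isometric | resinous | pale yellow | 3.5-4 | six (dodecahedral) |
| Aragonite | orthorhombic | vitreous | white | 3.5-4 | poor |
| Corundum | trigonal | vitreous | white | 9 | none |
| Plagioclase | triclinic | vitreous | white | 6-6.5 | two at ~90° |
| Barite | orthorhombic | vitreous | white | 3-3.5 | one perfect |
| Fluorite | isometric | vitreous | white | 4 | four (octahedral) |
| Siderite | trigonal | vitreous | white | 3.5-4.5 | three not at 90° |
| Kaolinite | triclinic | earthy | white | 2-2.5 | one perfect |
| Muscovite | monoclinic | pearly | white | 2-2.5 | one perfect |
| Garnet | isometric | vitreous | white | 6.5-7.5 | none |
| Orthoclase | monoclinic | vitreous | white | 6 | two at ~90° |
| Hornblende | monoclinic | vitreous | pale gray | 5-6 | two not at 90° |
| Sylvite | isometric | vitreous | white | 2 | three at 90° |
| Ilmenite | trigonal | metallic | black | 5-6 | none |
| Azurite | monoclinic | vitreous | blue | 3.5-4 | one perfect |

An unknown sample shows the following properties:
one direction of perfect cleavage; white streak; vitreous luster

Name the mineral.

Barite

One direction of perfect cleavage: Barite, Kaolinite, Muscovite, Azurite remain.
White streak eliminates Azurite.
Vitreous luster: leaves Barite.
The only mineral consistent with every observation is Barite.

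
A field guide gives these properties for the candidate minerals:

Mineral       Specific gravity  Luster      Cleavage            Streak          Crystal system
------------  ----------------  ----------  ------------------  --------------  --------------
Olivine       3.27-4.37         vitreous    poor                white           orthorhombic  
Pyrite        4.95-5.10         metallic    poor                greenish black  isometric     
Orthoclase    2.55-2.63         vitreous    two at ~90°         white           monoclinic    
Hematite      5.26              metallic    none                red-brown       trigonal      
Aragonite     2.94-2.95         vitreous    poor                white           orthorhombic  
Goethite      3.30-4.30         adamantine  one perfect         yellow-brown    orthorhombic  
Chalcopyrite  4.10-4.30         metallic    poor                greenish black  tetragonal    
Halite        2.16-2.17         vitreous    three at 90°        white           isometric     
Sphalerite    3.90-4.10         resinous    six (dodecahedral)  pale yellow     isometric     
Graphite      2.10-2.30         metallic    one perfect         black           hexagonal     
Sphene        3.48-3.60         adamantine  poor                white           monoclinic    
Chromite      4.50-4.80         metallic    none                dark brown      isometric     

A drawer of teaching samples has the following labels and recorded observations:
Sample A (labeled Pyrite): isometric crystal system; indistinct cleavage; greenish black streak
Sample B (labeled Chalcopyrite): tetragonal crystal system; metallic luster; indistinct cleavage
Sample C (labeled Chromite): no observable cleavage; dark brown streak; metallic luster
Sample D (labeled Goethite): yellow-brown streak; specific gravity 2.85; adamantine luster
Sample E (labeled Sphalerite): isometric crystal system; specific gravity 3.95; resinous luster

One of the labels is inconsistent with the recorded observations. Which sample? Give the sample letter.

Sample A: observations are consistent with Pyrite.
Sample B: observations are consistent with Chalcopyrite.
Sample C: observations are consistent with Chromite.
Sample D: Goethite has SG 3.30-4.30, but the record shows specific gravity 2.85 — this label is wrong.
Sample E: observations are consistent with Sphalerite.
Sample D is the mislabeled one.

D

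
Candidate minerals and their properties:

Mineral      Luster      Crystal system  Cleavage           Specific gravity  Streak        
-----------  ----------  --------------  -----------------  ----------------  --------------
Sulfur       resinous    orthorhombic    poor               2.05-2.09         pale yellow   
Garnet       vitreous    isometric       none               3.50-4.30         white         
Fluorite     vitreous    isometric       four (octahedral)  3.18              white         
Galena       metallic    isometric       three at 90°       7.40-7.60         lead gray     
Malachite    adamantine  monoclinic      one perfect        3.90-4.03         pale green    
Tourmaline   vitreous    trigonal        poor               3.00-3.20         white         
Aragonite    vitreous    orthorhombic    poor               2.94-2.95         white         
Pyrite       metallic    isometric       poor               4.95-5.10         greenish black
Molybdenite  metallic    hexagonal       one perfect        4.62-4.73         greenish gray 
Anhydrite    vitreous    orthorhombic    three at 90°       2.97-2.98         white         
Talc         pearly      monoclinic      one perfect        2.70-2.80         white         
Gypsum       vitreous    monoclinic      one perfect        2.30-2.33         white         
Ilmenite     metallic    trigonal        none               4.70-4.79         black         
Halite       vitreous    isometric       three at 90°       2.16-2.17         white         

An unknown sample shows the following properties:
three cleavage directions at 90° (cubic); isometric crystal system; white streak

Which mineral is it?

Halite

Three cleavage directions at 90° (cubic) — Galena, Anhydrite, Halite remain.
Isometric crystal system eliminates Anhydrite.
White streak eliminates Galena.
Halite is the sole remaining match.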